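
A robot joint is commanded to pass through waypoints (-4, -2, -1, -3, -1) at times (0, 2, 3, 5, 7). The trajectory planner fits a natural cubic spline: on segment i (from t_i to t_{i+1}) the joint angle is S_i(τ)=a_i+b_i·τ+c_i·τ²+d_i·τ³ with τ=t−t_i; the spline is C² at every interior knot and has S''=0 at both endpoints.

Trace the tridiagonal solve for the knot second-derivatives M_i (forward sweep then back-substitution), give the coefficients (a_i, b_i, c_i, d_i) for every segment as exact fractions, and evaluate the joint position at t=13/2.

  seg 0: a=-4 b=27/32 c=0 d=5/128
  seg 1: a=-2 b=21/16 c=15/64 d=-35/64
  seg 2: a=-1 b=9/64 c=-45/32 d=107/256
  seg 3: a=-3 b=-15/32 c=141/128 d=-47/256
S(13/2) = -3777/2048

Δ: Δ0=1, Δ1=1, Δ2=-1, Δ3=1
row 1: diag=6, rhs=0; c'=1/6, d'=0
row 2: denom=6−1·1/6=35/6; d'=(-12−1·0)/(35/6)=-72/35
row 3: denom=8−2·12/35=256/35; d'=(12−2·-72/35)/(256/35)=141/64
back: M3=141/64
back: M2=-72/35−12/35·141/64=-45/16
back: M1=0−1/6·-45/16=15/32
M: M0=0, M1=15/32, M2=-45/16, M3=141/64, M4=0
seg 0: a=-4, c=M0/2=0, d=(M1−M0)/(6·2)=5/128, b=Δ0−h0·(2M0+M1)/6=27/32
seg 1: a=-2, c=M1/2=15/64, d=(M2−M1)/(6·1)=-35/64, b=Δ1−h1·(2M1+M2)/6=21/16
seg 2: a=-1, c=M2/2=-45/32, d=(M3−M2)/(6·2)=107/256, b=Δ2−h2·(2M2+M3)/6=9/64
seg 3: a=-3, c=M3/2=141/128, d=(M4−M3)/(6·2)=-47/256, b=Δ3−h3·(2M3+M4)/6=-15/32
t_q=13/2 → seg 3, τ=3/2; S=-3+-15/32·τ+141/128·τ²+-47/256·τ³=-3777/2048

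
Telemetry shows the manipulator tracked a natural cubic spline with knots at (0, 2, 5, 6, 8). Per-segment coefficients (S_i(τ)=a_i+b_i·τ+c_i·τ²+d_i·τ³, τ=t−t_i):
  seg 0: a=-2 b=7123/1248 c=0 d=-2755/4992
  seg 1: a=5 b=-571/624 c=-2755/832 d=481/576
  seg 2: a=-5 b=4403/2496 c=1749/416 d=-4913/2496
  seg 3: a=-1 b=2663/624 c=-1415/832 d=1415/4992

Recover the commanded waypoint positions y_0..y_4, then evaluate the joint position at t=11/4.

y_0 = S_0(0) = a_0 = -2
y_1 = S_1(0) = a_1 = 5
y_2 = S_2(0) = a_2 = -5
y_3 = S_3(0) = a_3 = -1
y_4 = S_3(2) = 3
t_q=11/4 is in segment 1 (τ=3/4); S_1(τ)=149275/53248

y_0=-2 y_1=5 y_2=-5 y_3=-1 y_4=3
S(11/4) = 149275/53248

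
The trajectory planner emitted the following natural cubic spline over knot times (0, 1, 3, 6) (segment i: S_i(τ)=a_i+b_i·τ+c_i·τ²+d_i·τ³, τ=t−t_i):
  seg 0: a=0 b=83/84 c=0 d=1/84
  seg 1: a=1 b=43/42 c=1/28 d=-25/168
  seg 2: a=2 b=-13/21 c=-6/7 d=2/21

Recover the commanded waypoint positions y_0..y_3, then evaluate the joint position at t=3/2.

y_0=0 y_1=1 y_2=2 y_3=-5
S(3/2) = 673/448

y_0 = S_0(0) = a_0 = 0
y_1 = S_1(0) = a_1 = 1
y_2 = S_2(0) = a_2 = 2
y_3 = S_2(3) = -5
t_q=3/2 is in segment 1 (τ=1/2); S_1(τ)=673/448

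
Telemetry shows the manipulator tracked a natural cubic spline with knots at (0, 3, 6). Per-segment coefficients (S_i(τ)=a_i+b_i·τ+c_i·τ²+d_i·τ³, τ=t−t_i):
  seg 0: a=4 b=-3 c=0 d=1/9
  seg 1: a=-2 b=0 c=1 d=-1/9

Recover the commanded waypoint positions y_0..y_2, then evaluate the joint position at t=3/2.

y_0=4 y_1=-2 y_2=4
S(3/2) = -1/8

y_0 = S_0(0) = a_0 = 4
y_1 = S_1(0) = a_1 = -2
y_2 = S_1(3) = 4
t_q=3/2 is in segment 0 (τ=3/2); S_0(τ)=-1/8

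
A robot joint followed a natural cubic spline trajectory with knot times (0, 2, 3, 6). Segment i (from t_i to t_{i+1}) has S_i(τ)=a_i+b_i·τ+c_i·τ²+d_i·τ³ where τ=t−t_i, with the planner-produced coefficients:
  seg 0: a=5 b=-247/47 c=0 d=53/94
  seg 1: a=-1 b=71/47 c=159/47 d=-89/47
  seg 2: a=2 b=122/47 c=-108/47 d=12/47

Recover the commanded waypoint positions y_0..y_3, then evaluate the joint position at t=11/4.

y_0=5 y_1=-1 y_2=2 y_3=-4
S(11/4) = 3721/3008

y_0 = S_0(0) = a_0 = 5
y_1 = S_1(0) = a_1 = -1
y_2 = S_2(0) = a_2 = 2
y_3 = S_2(3) = -4
t_q=11/4 is in segment 1 (τ=3/4); S_1(τ)=3721/3008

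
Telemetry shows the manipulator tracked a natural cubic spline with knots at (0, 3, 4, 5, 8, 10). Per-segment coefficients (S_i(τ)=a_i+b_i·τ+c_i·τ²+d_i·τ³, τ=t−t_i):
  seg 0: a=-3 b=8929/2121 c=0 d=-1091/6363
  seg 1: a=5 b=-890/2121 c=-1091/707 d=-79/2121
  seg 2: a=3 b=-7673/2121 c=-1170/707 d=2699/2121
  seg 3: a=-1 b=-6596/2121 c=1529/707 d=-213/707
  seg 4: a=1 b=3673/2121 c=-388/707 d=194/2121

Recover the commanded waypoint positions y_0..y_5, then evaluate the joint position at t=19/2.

y_0=-3 y_1=5 y_2=3 y_3=-1 y_4=1 y_5=3
S(19/2) = 7555/2828

y_0 = S_0(0) = a_0 = -3
y_1 = S_1(0) = a_1 = 5
y_2 = S_2(0) = a_2 = 3
y_3 = S_3(0) = a_3 = -1
y_4 = S_4(0) = a_4 = 1
y_5 = S_4(2) = 3
t_q=19/2 is in segment 4 (τ=3/2); S_4(τ)=7555/2828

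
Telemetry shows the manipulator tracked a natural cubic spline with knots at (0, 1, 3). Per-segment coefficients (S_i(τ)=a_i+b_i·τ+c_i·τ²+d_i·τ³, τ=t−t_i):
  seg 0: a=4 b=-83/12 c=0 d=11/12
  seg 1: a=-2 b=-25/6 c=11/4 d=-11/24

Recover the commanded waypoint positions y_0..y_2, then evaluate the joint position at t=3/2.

y_0=4 y_1=-2 y_2=-3
S(3/2) = -221/64

y_0 = S_0(0) = a_0 = 4
y_1 = S_1(0) = a_1 = -2
y_2 = S_1(2) = -3
t_q=3/2 is in segment 1 (τ=1/2); S_1(τ)=-221/64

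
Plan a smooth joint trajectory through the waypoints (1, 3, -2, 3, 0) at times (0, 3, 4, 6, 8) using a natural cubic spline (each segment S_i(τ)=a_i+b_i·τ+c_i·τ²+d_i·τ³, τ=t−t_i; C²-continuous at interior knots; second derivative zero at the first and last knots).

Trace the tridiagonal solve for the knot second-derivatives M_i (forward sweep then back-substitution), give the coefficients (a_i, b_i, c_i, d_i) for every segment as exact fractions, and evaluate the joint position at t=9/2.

Δ: Δ0=2/3, Δ1=-5, Δ2=5/2, Δ3=-3/2
row 1: diag=8, rhs=-34; c'=1/8, d'=-17/4
row 2: denom=6−1·1/8=47/8; d'=(45−1·-17/4)/(47/8)=394/47
row 3: denom=8−2·16/47=344/47; d'=(-24−2·394/47)/(344/47)=-479/86
back: M3=-479/86
back: M2=394/47−16/47·-479/86=442/43
back: M1=-17/4−1/8·442/43=-238/43
M: M0=0, M1=-238/43, M2=442/43, M3=-479/86, M4=0
seg 0: a=1, c=M0/2=0, d=(M1−M0)/(6·3)=-119/387, b=Δ0−h0·(2M0+M1)/6=443/129
seg 1: a=3, c=M1/2=-119/43, d=(M2−M1)/(6·1)=340/129, b=Δ1−h1·(2M1+M2)/6=-628/129
seg 2: a=-2, c=M2/2=221/43, d=(M3−M2)/(6·2)=-1363/1032, b=Δ2−h2·(2M2+M3)/6=-322/129
seg 3: a=3, c=M3/2=-479/172, d=(M4−M3)/(6·2)=479/1032, b=Δ3−h3·(2M3+M4)/6=571/258
t_q=9/2 → seg 2, τ=1/2; S=-2+-322/129·τ+221/43·τ²+-1363/1032·τ³=-5857/2752

  seg 0: a=1 b=443/129 c=0 d=-119/387
  seg 1: a=3 b=-628/129 c=-119/43 d=340/129
  seg 2: a=-2 b=-322/129 c=221/43 d=-1363/1032
  seg 3: a=3 b=571/258 c=-479/172 d=479/1032
S(9/2) = -5857/2752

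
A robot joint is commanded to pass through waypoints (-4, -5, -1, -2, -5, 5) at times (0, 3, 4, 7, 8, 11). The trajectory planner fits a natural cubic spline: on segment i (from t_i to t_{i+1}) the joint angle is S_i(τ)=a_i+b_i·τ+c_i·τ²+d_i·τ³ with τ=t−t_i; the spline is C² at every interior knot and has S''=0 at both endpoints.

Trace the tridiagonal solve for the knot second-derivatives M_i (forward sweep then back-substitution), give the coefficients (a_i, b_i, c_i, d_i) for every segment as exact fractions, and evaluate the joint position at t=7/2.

  seg 0: a=-4 b=-813/377 c=0 d=2062/10179
  seg 1: a=-5 b=1249/377 c=2062/1131 d=-1285/1131
  seg 2: a=-1 b=4016/1131 c=-1793/1131 d=34/351
  seg 3: a=-2 b=-3784/1131 c=-269/377 d=1198/1131
  seg 4: a=-5 b=-1804/1131 c=929/377 d=-929/3393
S(7/2) = -27413/9048

Δ: Δ0=-1/3, Δ1=4, Δ2=-1/3, Δ3=-3, Δ4=10/3
row 1: diag=8, rhs=26; c'=1/8, d'=13/4
row 2: denom=8−1·1/8=63/8; d'=(-26−1·13/4)/(63/8)=-26/7
row 3: denom=8−3·8/21=48/7; d'=(-16−3·-26/7)/(48/7)=-17/24
row 4: denom=8−1·7/48=377/48; d'=(38−1·-17/24)/(377/48)=1858/377
back: M4=1858/377
back: M3=-17/24−7/48·1858/377=-538/377
back: M2=-26/7−8/21·-538/377=-3586/1131
back: M1=13/4−1/8·-3586/1131=4124/1131
M: M0=0, M1=4124/1131, M2=-3586/1131, M3=-538/377, M4=1858/377, M5=0
seg 0: a=-4, c=M0/2=0, d=(M1−M0)/(6·3)=2062/10179, b=Δ0−h0·(2M0+M1)/6=-813/377
seg 1: a=-5, c=M1/2=2062/1131, d=(M2−M1)/(6·1)=-1285/1131, b=Δ1−h1·(2M1+M2)/6=1249/377
seg 2: a=-1, c=M2/2=-1793/1131, d=(M3−M2)/(6·3)=34/351, b=Δ2−h2·(2M2+M3)/6=4016/1131
seg 3: a=-2, c=M3/2=-269/377, d=(M4−M3)/(6·1)=1198/1131, b=Δ3−h3·(2M3+M4)/6=-3784/1131
seg 4: a=-5, c=M4/2=929/377, d=(M5−M4)/(6·3)=-929/3393, b=Δ4−h4·(2M4+M5)/6=-1804/1131
t_q=7/2 → seg 1, τ=1/2; S=-5+1249/377·τ+2062/1131·τ²+-1285/1131·τ³=-27413/9048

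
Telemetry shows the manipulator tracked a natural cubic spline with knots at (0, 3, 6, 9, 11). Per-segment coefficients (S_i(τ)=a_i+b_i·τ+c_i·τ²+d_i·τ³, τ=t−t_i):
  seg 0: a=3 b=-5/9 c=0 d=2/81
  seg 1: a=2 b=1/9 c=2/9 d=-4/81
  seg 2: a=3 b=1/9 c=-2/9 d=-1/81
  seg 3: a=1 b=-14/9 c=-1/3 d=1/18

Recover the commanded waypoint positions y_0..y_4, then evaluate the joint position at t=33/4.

y_0=3 y_1=2 y_2=3 y_3=1 y_4=-3
S(33/4) = 127/64

y_0 = S_0(0) = a_0 = 3
y_1 = S_1(0) = a_1 = 2
y_2 = S_2(0) = a_2 = 3
y_3 = S_3(0) = a_3 = 1
y_4 = S_3(2) = -3
t_q=33/4 is in segment 2 (τ=9/4); S_2(τ)=127/64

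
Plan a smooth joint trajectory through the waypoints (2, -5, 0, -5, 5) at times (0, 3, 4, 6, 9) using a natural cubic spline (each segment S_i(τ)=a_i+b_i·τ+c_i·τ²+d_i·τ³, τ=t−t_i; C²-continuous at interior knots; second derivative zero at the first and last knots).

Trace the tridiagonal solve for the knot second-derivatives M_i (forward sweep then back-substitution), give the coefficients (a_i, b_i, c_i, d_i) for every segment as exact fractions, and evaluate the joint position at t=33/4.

  seg 0: a=2 b=-419/73 c=0 d=746/1971
  seg 1: a=-5 b=327/73 c=746/219 d=-632/219
  seg 2: a=0 b=577/219 c=-1150/219 d=2351/1752
  seg 3: a=-5 b=-331/146 c=2453/876 d=-2453/7884
S(33/4) = 9925/18688

Δ: Δ0=-7/3, Δ1=5, Δ2=-5/2, Δ3=10/3
row 1: diag=8, rhs=44; c'=1/8, d'=11/2
row 2: denom=6−1·1/8=47/8; d'=(-45−1·11/2)/(47/8)=-404/47
row 3: denom=10−2·16/47=438/47; d'=(35−2·-404/47)/(438/47)=2453/438
back: M3=2453/438
back: M2=-404/47−16/47·2453/438=-2300/219
back: M1=11/2−1/8·-2300/219=1492/219
M: M0=0, M1=1492/219, M2=-2300/219, M3=2453/438, M4=0
seg 0: a=2, c=M0/2=0, d=(M1−M0)/(6·3)=746/1971, b=Δ0−h0·(2M0+M1)/6=-419/73
seg 1: a=-5, c=M1/2=746/219, d=(M2−M1)/(6·1)=-632/219, b=Δ1−h1·(2M1+M2)/6=327/73
seg 2: a=0, c=M2/2=-1150/219, d=(M3−M2)/(6·2)=2351/1752, b=Δ2−h2·(2M2+M3)/6=577/219
seg 3: a=-5, c=M3/2=2453/876, d=(M4−M3)/(6·3)=-2453/7884, b=Δ3−h3·(2M3+M4)/6=-331/146
t_q=33/4 → seg 3, τ=9/4; S=-5+-331/146·τ+2453/876·τ²+-2453/7884·τ³=9925/18688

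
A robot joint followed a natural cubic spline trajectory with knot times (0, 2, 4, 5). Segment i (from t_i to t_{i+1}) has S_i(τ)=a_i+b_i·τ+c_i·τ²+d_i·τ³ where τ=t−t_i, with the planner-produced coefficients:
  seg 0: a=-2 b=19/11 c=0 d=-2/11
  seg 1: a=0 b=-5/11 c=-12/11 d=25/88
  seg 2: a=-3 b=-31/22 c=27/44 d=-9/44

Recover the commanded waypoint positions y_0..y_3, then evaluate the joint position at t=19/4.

y_0=-2 y_1=0 y_2=-3 y_3=-4
S(19/4) = -10695/2816

y_0 = S_0(0) = a_0 = -2
y_1 = S_1(0) = a_1 = 0
y_2 = S_2(0) = a_2 = -3
y_3 = S_2(1) = -4
t_q=19/4 is in segment 2 (τ=3/4); S_2(τ)=-10695/2816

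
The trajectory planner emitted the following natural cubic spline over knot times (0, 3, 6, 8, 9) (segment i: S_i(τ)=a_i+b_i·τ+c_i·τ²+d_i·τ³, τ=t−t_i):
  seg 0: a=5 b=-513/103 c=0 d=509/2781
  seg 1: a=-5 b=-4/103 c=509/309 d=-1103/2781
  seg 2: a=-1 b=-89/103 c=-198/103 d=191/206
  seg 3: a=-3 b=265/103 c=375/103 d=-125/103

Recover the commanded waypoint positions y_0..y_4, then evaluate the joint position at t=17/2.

y_0 = S_0(0) = a_0 = 5
y_1 = S_1(0) = a_1 = -5
y_2 = S_2(0) = a_2 = -1
y_3 = S_3(0) = a_3 = -3
y_4 = S_3(1) = 2
t_q=17/2 is in segment 3 (τ=1/2); S_3(τ)=-787/824

y_0=5 y_1=-5 y_2=-1 y_3=-3 y_4=2
S(17/2) = -787/824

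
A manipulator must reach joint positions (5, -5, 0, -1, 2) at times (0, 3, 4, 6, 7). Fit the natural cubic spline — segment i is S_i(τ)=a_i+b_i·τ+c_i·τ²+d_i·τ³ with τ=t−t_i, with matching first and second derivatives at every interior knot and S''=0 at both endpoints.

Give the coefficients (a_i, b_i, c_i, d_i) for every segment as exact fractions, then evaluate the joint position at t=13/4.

  seg 0: a=5 b=-526/75 c=0 d=92/225
  seg 1: a=-5 b=302/75 c=92/25 d=-203/75
  seg 2: a=0 b=49/15 c=-111/25 d=767/600
  seg 3: a=-1 b=127/150 c=323/100 d=-323/300
S(13/4) = -6089/1600

Δ: Δ0=-10/3, Δ1=5, Δ2=-1/2, Δ3=3
row 1: diag=8, rhs=50; c'=1/8, d'=25/4
row 2: denom=6−1·1/8=47/8; d'=(-33−1·25/4)/(47/8)=-314/47
row 3: denom=6−2·16/47=250/47; d'=(21−2·-314/47)/(250/47)=323/50
back: M3=323/50
back: M2=-314/47−16/47·323/50=-222/25
back: M1=25/4−1/8·-222/25=184/25
M: M0=0, M1=184/25, M2=-222/25, M3=323/50, M4=0
seg 0: a=5, c=M0/2=0, d=(M1−M0)/(6·3)=92/225, b=Δ0−h0·(2M0+M1)/6=-526/75
seg 1: a=-5, c=M1/2=92/25, d=(M2−M1)/(6·1)=-203/75, b=Δ1−h1·(2M1+M2)/6=302/75
seg 2: a=0, c=M2/2=-111/25, d=(M3−M2)/(6·2)=767/600, b=Δ2−h2·(2M2+M3)/6=49/15
seg 3: a=-1, c=M3/2=323/100, d=(M4−M3)/(6·1)=-323/300, b=Δ3−h3·(2M3+M4)/6=127/150
t_q=13/4 → seg 1, τ=1/4; S=-5+302/75·τ+92/25·τ²+-203/75·τ³=-6089/1600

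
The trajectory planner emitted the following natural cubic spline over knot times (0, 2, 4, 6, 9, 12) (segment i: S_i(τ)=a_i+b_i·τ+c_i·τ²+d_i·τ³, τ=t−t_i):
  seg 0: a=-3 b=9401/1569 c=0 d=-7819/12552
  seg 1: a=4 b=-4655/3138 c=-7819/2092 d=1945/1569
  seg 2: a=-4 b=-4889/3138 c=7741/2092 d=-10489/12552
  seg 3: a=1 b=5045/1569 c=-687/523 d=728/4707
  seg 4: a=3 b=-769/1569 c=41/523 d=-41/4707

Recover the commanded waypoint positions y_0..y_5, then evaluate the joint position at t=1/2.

y_0=-3 y_1=4 y_2=-4 y_3=1 y_4=3 y_5=2
S(1/2) = -2745/33472

y_0 = S_0(0) = a_0 = -3
y_1 = S_1(0) = a_1 = 4
y_2 = S_2(0) = a_2 = -4
y_3 = S_3(0) = a_3 = 1
y_4 = S_4(0) = a_4 = 3
y_5 = S_4(3) = 2
t_q=1/2 is in segment 0 (τ=1/2); S_0(τ)=-2745/33472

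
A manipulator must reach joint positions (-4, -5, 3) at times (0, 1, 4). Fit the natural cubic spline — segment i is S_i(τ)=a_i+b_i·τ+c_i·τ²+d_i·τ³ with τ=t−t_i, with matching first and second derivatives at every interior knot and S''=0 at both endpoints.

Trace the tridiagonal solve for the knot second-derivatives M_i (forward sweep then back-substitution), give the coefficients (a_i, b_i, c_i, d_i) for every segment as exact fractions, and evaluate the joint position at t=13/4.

Δ: Δ0=-1, Δ1=8/3
row 1: diag=8, rhs=22; c'=3/8, d'=11/4
back: M1=11/4
M: M0=0, M1=11/4, M2=0
seg 0: a=-4, c=M0/2=0, d=(M1−M0)/(6·1)=11/24, b=Δ0−h0·(2M0+M1)/6=-35/24
seg 1: a=-5, c=M1/2=11/8, d=(M2−M1)/(6·3)=-11/72, b=Δ1−h1·(2M1+M2)/6=-1/12
t_q=13/4 → seg 1, τ=9/4; S=-5+-1/12·τ+11/8·τ²+-11/72·τ³=17/512

  seg 0: a=-4 b=-35/24 c=0 d=11/24
  seg 1: a=-5 b=-1/12 c=11/8 d=-11/72
S(13/4) = 17/512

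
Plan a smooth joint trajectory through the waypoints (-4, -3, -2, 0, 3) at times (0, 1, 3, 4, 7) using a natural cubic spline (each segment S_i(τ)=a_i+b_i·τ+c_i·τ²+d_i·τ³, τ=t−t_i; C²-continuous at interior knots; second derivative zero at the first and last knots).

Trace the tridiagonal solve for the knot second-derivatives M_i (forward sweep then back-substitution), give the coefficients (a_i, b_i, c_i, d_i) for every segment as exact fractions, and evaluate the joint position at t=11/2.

Δ: Δ0=1, Δ1=1/2, Δ2=2, Δ3=1
row 1: diag=6, rhs=-3; c'=1/3, d'=-1/2
row 2: denom=6−2·1/3=16/3; d'=(9−2·-1/2)/(16/3)=15/8
row 3: denom=8−1·3/16=125/16; d'=(-6−1·15/8)/(125/16)=-126/125
back: M3=-126/125
back: M2=15/8−3/16·-126/125=258/125
back: M1=-1/2−1/3·258/125=-297/250
M: M0=0, M1=-297/250, M2=258/125, M3=-126/125, M4=0
seg 0: a=-4, c=M0/2=0, d=(M1−M0)/(6·1)=-99/500, b=Δ0−h0·(2M0+M1)/6=599/500
seg 1: a=-3, c=M1/2=-297/500, d=(M2−M1)/(6·2)=271/1000, b=Δ1−h1·(2M1+M2)/6=151/250
seg 2: a=-2, c=M2/2=129/125, d=(M3−M2)/(6·1)=-64/125, b=Δ2−h2·(2M2+M3)/6=37/25
seg 3: a=0, c=M3/2=-63/125, d=(M4−M3)/(6·3)=7/125, b=Δ3−h3·(2M3+M4)/6=251/125
t_q=11/2 → seg 3, τ=3/2; S=0+251/125·τ+-63/125·τ²+7/125·τ³=2067/1000

  seg 0: a=-4 b=599/500 c=0 d=-99/500
  seg 1: a=-3 b=151/250 c=-297/500 d=271/1000
  seg 2: a=-2 b=37/25 c=129/125 d=-64/125
  seg 3: a=0 b=251/125 c=-63/125 d=7/125
S(11/2) = 2067/1000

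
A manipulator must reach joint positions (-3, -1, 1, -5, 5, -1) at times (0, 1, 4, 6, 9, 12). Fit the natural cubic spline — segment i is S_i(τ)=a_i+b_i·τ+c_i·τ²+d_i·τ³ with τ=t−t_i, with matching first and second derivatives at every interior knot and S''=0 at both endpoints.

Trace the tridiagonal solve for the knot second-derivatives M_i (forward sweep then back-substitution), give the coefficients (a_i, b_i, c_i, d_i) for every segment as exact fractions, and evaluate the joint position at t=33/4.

  seg 0: a=-3 b=41/21 c=0 d=1/21
  seg 1: a=-1 b=44/21 c=1/7 d=-13/63
  seg 2: a=1 b=-55/21 c=-12/7 d=16/21
  seg 3: a=-5 b=-1/3 c=20/7 d=-103/189
  seg 4: a=5 b=44/21 c=-43/21 d=43/189
S(33/4) = 1123/448

Δ: Δ0=2, Δ1=2/3, Δ2=-3, Δ3=10/3, Δ4=-2
row 1: diag=8, rhs=-8; c'=3/8, d'=-1
row 2: denom=10−3·3/8=71/8; d'=(-22−3·-1)/(71/8)=-152/71
row 3: denom=10−2·16/71=678/71; d'=(38−2·-152/71)/(678/71)=1501/339
row 4: denom=12−3·71/226=2499/226; d'=(-32−3·1501/339)/(2499/226)=-86/21
back: M4=-86/21
back: M3=1501/339−71/226·-86/21=40/7
back: M2=-152/71−16/71·40/7=-24/7
back: M1=-1−3/8·-24/7=2/7
M: M0=0, M1=2/7, M2=-24/7, M3=40/7, M4=-86/21, M5=0
seg 0: a=-3, c=M0/2=0, d=(M1−M0)/(6·1)=1/21, b=Δ0−h0·(2M0+M1)/6=41/21
seg 1: a=-1, c=M1/2=1/7, d=(M2−M1)/(6·3)=-13/63, b=Δ1−h1·(2M1+M2)/6=44/21
seg 2: a=1, c=M2/2=-12/7, d=(M3−M2)/(6·2)=16/21, b=Δ2−h2·(2M2+M3)/6=-55/21
seg 3: a=-5, c=M3/2=20/7, d=(M4−M3)/(6·3)=-103/189, b=Δ3−h3·(2M3+M4)/6=-1/3
seg 4: a=5, c=M4/2=-43/21, d=(M5−M4)/(6·3)=43/189, b=Δ4−h4·(2M4+M5)/6=44/21
t_q=33/4 → seg 3, τ=9/4; S=-5+-1/3·τ+20/7·τ²+-103/189·τ³=1123/448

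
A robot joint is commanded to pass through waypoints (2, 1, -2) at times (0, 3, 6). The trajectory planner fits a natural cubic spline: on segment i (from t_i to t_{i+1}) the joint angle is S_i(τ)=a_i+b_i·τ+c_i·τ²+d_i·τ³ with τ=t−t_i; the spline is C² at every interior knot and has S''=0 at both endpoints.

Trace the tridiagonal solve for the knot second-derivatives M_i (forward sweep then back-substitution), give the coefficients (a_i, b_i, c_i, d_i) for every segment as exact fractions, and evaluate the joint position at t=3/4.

Δ: Δ0=-1/3, Δ1=-1
row 1: diag=12, rhs=-4; c'=1/4, d'=-1/3
back: M1=-1/3
M: M0=0, M1=-1/3, M2=0
seg 0: a=2, c=M0/2=0, d=(M1−M0)/(6·3)=-1/54, b=Δ0−h0·(2M0+M1)/6=-1/6
seg 1: a=1, c=M1/2=-1/6, d=(M2−M1)/(6·3)=1/54, b=Δ1−h1·(2M1+M2)/6=-2/3
t_q=3/4 → seg 0, τ=3/4; S=2+-1/6·τ+0·τ²+-1/54·τ³=239/128

  seg 0: a=2 b=-1/6 c=0 d=-1/54
  seg 1: a=1 b=-2/3 c=-1/6 d=1/54
S(3/4) = 239/128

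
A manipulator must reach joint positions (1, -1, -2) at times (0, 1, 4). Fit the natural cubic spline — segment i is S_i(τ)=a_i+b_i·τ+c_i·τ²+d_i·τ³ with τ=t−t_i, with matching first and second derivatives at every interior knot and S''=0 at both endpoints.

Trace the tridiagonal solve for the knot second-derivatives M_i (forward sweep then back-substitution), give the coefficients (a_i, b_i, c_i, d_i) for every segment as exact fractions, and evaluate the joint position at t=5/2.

Δ: Δ0=-2, Δ1=-1/3
row 1: diag=8, rhs=10; c'=3/8, d'=5/4
back: M1=5/4
M: M0=0, M1=5/4, M2=0
seg 0: a=1, c=M0/2=0, d=(M1−M0)/(6·1)=5/24, b=Δ0−h0·(2M0+M1)/6=-53/24
seg 1: a=-1, c=M1/2=5/8, d=(M2−M1)/(6·3)=-5/72, b=Δ1−h1·(2M1+M2)/6=-19/12
t_q=5/2 → seg 1, τ=3/2; S=-1+-19/12·τ+5/8·τ²+-5/72·τ³=-141/64

  seg 0: a=1 b=-53/24 c=0 d=5/24
  seg 1: a=-1 b=-19/12 c=5/8 d=-5/72
S(5/2) = -141/64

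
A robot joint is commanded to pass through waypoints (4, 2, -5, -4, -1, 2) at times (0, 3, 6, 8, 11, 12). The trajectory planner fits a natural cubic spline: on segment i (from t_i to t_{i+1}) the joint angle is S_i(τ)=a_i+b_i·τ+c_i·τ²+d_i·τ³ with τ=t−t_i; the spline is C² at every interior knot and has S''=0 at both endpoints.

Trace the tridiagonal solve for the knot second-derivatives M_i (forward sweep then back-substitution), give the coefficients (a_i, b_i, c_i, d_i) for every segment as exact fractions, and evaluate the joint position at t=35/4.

Δ: Δ0=-2/3, Δ1=-7/3, Δ2=1/2, Δ3=1, Δ4=3
row 1: diag=12, rhs=-10; c'=1/4, d'=-5/6
row 2: denom=10−3·1/4=37/4; d'=(17−3·-5/6)/(37/4)=78/37
row 3: denom=10−2·8/37=354/37; d'=(3−2·78/37)/(354/37)=-15/118
row 4: denom=8−3·37/118=833/118; d'=(12−3·-15/118)/(833/118)=1461/833
back: M4=1461/833
back: M3=-15/118−37/118·1461/833=-564/833
back: M2=78/37−8/37·-564/833=1878/833
back: M1=-5/6−1/4·1878/833=-3491/2499
M: M0=0, M1=-3491/2499, M2=1878/833, M3=-564/833, M4=1461/833, M5=0
seg 0: a=4, c=M0/2=0, d=(M1−M0)/(6·3)=-3491/44982, b=Δ0−h0·(2M0+M1)/6=53/1666
seg 1: a=2, c=M1/2=-3491/4998, d=(M2−M1)/(6·3)=9125/44982, b=Δ1−h1·(2M1+M2)/6=-1719/833
seg 2: a=-5, c=M2/2=939/833, d=(M3−M2)/(6·2)=-407/1666, b=Δ2−h2·(2M2+M3)/6=-185/238
seg 3: a=-4, c=M3/2=-282/833, d=(M4−M3)/(6·3)=225/1666, b=Δ3−h3·(2M3+M4)/6=1333/1666
seg 4: a=-1, c=M4/2=1461/1666, d=(M5−M4)/(6·1)=-487/1666, b=Δ4−h4·(2M4+M5)/6=2012/833
t_q=35/4 → seg 3, τ=3/4; S=-4+1333/1666·τ+-282/833·τ²+225/1666·τ³=-376741/106624

  seg 0: a=4 b=53/1666 c=0 d=-3491/44982
  seg 1: a=2 b=-1719/833 c=-3491/4998 d=9125/44982
  seg 2: a=-5 b=-185/238 c=939/833 d=-407/1666
  seg 3: a=-4 b=1333/1666 c=-282/833 d=225/1666
  seg 4: a=-1 b=2012/833 c=1461/1666 d=-487/1666
S(35/4) = -376741/106624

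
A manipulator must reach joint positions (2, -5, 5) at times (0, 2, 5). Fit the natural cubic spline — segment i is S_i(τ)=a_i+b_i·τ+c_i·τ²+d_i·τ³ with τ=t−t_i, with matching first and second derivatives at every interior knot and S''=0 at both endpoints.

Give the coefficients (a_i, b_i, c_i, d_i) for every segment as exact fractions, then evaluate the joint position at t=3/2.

Δ: Δ0=-7/2, Δ1=10/3
row 1: diag=10, rhs=41; c'=3/10, d'=41/10
back: M1=41/10
M: M0=0, M1=41/10, M2=0
seg 0: a=2, c=M0/2=0, d=(M1−M0)/(6·2)=41/120, b=Δ0−h0·(2M0+M1)/6=-73/15
seg 1: a=-5, c=M1/2=41/20, d=(M2−M1)/(6·3)=-41/180, b=Δ1−h1·(2M1+M2)/6=-23/30
t_q=3/2 → seg 0, τ=3/2; S=2+-73/15·τ+0·τ²+41/120·τ³=-1327/320

  seg 0: a=2 b=-73/15 c=0 d=41/120
  seg 1: a=-5 b=-23/30 c=41/20 d=-41/180
S(3/2) = -1327/320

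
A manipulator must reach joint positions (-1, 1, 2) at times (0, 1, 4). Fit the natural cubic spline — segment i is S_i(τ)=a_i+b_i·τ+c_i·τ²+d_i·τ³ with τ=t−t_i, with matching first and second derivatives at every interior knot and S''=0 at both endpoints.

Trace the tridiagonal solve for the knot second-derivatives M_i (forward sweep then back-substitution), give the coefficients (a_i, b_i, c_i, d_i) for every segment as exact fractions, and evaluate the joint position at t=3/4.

Δ: Δ0=2, Δ1=1/3
row 1: diag=8, rhs=-10; c'=3/8, d'=-5/4
back: M1=-5/4
M: M0=0, M1=-5/4, M2=0
seg 0: a=-1, c=M0/2=0, d=(M1−M0)/(6·1)=-5/24, b=Δ0−h0·(2M0+M1)/6=53/24
seg 1: a=1, c=M1/2=-5/8, d=(M2−M1)/(6·3)=5/72, b=Δ1−h1·(2M1+M2)/6=19/12
t_q=3/4 → seg 0, τ=3/4; S=-1+53/24·τ+0·τ²+-5/24·τ³=291/512

  seg 0: a=-1 b=53/24 c=0 d=-5/24
  seg 1: a=1 b=19/12 c=-5/8 d=5/72
S(3/4) = 291/512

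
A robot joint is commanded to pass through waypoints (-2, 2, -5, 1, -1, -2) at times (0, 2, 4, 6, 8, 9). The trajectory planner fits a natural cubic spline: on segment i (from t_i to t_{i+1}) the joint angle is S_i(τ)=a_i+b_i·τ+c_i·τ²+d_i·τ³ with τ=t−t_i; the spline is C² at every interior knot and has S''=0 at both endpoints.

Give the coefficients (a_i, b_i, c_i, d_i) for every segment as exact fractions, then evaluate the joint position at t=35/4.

  seg 0: a=-2 b=205/51 c=0 d=-103/204
  seg 1: a=2 b=-104/51 c=-103/34 d=469/408
  seg 2: a=-5 b=-37/102 c=263/68 d=-223/204
  seg 3: a=1 b=203/102 c=-183/68 d=61/102
  seg 4: a=-1 b=-163/102 c=61/68 d=-61/204
S(35/4) = -7921/4352

Δ: Δ0=2, Δ1=-7/2, Δ2=3, Δ3=-1, Δ4=-1
row 1: diag=8, rhs=-33; c'=1/4, d'=-33/8
row 2: denom=8−2·1/4=15/2; d'=(39−2·-33/8)/(15/2)=63/10
row 3: denom=8−2·4/15=112/15; d'=(-24−2·63/10)/(112/15)=-549/112
row 4: denom=6−2·15/56=153/28; d'=(0−2·-549/112)/(153/28)=61/34
back: M4=61/34
back: M3=-549/112−15/56·61/34=-183/34
back: M2=63/10−4/15·-183/34=263/34
back: M1=-33/8−1/4·263/34=-103/17
M: M0=0, M1=-103/17, M2=263/34, M3=-183/34, M4=61/34, M5=0
seg 0: a=-2, c=M0/2=0, d=(M1−M0)/(6·2)=-103/204, b=Δ0−h0·(2M0+M1)/6=205/51
seg 1: a=2, c=M1/2=-103/34, d=(M2−M1)/(6·2)=469/408, b=Δ1−h1·(2M1+M2)/6=-104/51
seg 2: a=-5, c=M2/2=263/68, d=(M3−M2)/(6·2)=-223/204, b=Δ2−h2·(2M2+M3)/6=-37/102
seg 3: a=1, c=M3/2=-183/68, d=(M4−M3)/(6·2)=61/102, b=Δ3−h3·(2M3+M4)/6=203/102
seg 4: a=-1, c=M4/2=61/68, d=(M5−M4)/(6·1)=-61/204, b=Δ4−h4·(2M4+M5)/6=-163/102
t_q=35/4 → seg 4, τ=3/4; S=-1+-163/102·τ+61/68·τ²+-61/204·τ³=-7921/4352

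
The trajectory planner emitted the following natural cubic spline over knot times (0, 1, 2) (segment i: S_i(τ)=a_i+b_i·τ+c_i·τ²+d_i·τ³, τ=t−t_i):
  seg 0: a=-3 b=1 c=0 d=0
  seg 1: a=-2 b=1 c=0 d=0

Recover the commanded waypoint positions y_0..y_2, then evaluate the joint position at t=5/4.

y_0=-3 y_1=-2 y_2=-1
S(5/4) = -7/4

y_0 = S_0(0) = a_0 = -3
y_1 = S_1(0) = a_1 = -2
y_2 = S_1(1) = -1
t_q=5/4 is in segment 1 (τ=1/4); S_1(τ)=-7/4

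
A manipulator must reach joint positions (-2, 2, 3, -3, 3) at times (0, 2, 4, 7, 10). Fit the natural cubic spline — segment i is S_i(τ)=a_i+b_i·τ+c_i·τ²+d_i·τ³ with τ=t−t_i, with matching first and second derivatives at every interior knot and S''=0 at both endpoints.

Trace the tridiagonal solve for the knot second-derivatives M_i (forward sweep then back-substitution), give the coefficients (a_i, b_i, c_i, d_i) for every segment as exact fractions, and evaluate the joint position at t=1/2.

  seg 0: a=-2 b=123/56 c=0 d=-11/224
  seg 1: a=2 b=45/28 c=-33/112 d=-29/224
  seg 2: a=3 b=-9/8 c=-15/14 d=131/504
  seg 3: a=-3 b=-15/28 c=71/56 d=-71/504
S(1/2) = -1627/1792

Δ: Δ0=2, Δ1=1/2, Δ2=-2, Δ3=2
row 1: diag=8, rhs=-9; c'=1/4, d'=-9/8
row 2: denom=10−2·1/4=19/2; d'=(-15−2·-9/8)/(19/2)=-51/38
row 3: denom=12−3·6/19=210/19; d'=(24−3·-51/38)/(210/19)=71/28
back: M3=71/28
back: M2=-51/38−6/19·71/28=-15/7
back: M1=-9/8−1/4·-15/7=-33/56
M: M0=0, M1=-33/56, M2=-15/7, M3=71/28, M4=0
seg 0: a=-2, c=M0/2=0, d=(M1−M0)/(6·2)=-11/224, b=Δ0−h0·(2M0+M1)/6=123/56
seg 1: a=2, c=M1/2=-33/112, d=(M2−M1)/(6·2)=-29/224, b=Δ1−h1·(2M1+M2)/6=45/28
seg 2: a=3, c=M2/2=-15/14, d=(M3−M2)/(6·3)=131/504, b=Δ2−h2·(2M2+M3)/6=-9/8
seg 3: a=-3, c=M3/2=71/56, d=(M4−M3)/(6·3)=-71/504, b=Δ3−h3·(2M3+M4)/6=-15/28
t_q=1/2 → seg 0, τ=1/2; S=-2+123/56·τ+0·τ²+-11/224·τ³=-1627/1792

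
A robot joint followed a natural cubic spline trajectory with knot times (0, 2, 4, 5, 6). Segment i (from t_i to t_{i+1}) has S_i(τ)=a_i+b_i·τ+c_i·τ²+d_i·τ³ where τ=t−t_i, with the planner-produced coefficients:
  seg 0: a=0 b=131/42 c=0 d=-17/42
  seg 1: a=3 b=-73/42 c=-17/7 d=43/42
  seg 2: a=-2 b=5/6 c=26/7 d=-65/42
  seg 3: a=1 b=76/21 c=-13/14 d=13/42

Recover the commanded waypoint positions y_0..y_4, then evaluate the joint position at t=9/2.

y_0=0 y_1=3 y_2=-2 y_3=1 y_4=4
S(9/2) = -95/112

y_0 = S_0(0) = a_0 = 0
y_1 = S_1(0) = a_1 = 3
y_2 = S_2(0) = a_2 = -2
y_3 = S_3(0) = a_3 = 1
y_4 = S_3(1) = 4
t_q=9/2 is in segment 2 (τ=1/2); S_2(τ)=-95/112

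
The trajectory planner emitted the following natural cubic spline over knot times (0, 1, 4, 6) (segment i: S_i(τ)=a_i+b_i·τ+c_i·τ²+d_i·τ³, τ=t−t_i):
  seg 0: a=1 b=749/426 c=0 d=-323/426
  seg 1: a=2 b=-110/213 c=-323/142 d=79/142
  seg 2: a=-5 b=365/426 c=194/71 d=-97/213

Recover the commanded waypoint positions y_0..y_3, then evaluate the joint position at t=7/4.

y_0 = S_0(0) = a_0 = 1
y_1 = S_1(0) = a_1 = 2
y_2 = S_2(0) = a_2 = -5
y_3 = S_2(2) = 4
t_q=7/4 is in segment 1 (τ=3/4); S_1(τ)=5161/9088

y_0=1 y_1=2 y_2=-5 y_3=4
S(7/4) = 5161/9088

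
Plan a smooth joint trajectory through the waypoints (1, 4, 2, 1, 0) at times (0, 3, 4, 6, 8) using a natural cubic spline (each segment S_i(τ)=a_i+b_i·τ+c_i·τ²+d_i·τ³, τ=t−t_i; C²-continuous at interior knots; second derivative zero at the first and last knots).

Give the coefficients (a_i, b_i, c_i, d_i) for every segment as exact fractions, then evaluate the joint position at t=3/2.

Δ: Δ0=1, Δ1=-2, Δ2=-1/2, Δ3=-1/2
row 1: diag=8, rhs=-18; c'=1/8, d'=-9/4
row 2: denom=6−1·1/8=47/8; d'=(9−1·-9/4)/(47/8)=90/47
row 3: denom=8−2·16/47=344/47; d'=(0−2·90/47)/(344/47)=-45/86
back: M3=-45/86
back: M2=90/47−16/47·-45/86=90/43
back: M1=-9/4−1/8·90/43=-108/43
M: M0=0, M1=-108/43, M2=90/43, M3=-45/86, M4=0
seg 0: a=1, c=M0/2=0, d=(M1−M0)/(6·3)=-6/43, b=Δ0−h0·(2M0+M1)/6=97/43
seg 1: a=4, c=M1/2=-54/43, d=(M2−M1)/(6·1)=33/43, b=Δ1−h1·(2M1+M2)/6=-65/43
seg 2: a=2, c=M2/2=45/43, d=(M3−M2)/(6·2)=-75/344, b=Δ2−h2·(2M2+M3)/6=-74/43
seg 3: a=1, c=M3/2=-45/172, d=(M4−M3)/(6·2)=15/344, b=Δ3−h3·(2M3+M4)/6=-13/86
t_q=3/2 → seg 0, τ=3/2; S=1+97/43·τ+0·τ²+-6/43·τ³=673/172

  seg 0: a=1 b=97/43 c=0 d=-6/43
  seg 1: a=4 b=-65/43 c=-54/43 d=33/43
  seg 2: a=2 b=-74/43 c=45/43 d=-75/344
  seg 3: a=1 b=-13/86 c=-45/172 d=15/344
S(3/2) = 673/172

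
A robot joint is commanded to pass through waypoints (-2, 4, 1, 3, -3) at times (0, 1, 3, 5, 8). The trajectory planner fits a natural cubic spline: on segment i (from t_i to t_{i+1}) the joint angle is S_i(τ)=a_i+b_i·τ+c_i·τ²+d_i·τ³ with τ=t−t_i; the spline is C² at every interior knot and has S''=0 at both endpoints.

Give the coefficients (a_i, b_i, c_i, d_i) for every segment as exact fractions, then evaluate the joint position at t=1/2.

Δ: Δ0=6, Δ1=-3/2, Δ2=1, Δ3=-2
row 1: diag=6, rhs=-45; c'=1/3, d'=-15/2
row 2: denom=8−2·1/3=22/3; d'=(15−2·-15/2)/(22/3)=45/11
row 3: denom=10−2·3/11=104/11; d'=(-18−2·45/11)/(104/11)=-36/13
back: M3=-36/13
back: M2=45/11−3/11·-36/13=63/13
back: M1=-15/2−1/3·63/13=-237/26
M: M0=0, M1=-237/26, M2=63/13, M3=-36/13, M4=0
seg 0: a=-2, c=M0/2=0, d=(M1−M0)/(6·1)=-79/52, b=Δ0−h0·(2M0+M1)/6=391/52
seg 1: a=4, c=M1/2=-237/52, d=(M2−M1)/(6·2)=121/104, b=Δ1−h1·(2M1+M2)/6=77/26
seg 2: a=1, c=M2/2=63/26, d=(M3−M2)/(6·2)=-33/52, b=Δ2−h2·(2M2+M3)/6=-17/13
seg 3: a=3, c=M3/2=-18/13, d=(M4−M3)/(6·3)=2/13, b=Δ3−h3·(2M3+M4)/6=10/13
t_q=1/2 → seg 0, τ=1/2; S=-2+391/52·τ+0·τ²+-79/52·τ³=653/416

  seg 0: a=-2 b=391/52 c=0 d=-79/52
  seg 1: a=4 b=77/26 c=-237/52 d=121/104
  seg 2: a=1 b=-17/13 c=63/26 d=-33/52
  seg 3: a=3 b=10/13 c=-18/13 d=2/13
S(1/2) = 653/416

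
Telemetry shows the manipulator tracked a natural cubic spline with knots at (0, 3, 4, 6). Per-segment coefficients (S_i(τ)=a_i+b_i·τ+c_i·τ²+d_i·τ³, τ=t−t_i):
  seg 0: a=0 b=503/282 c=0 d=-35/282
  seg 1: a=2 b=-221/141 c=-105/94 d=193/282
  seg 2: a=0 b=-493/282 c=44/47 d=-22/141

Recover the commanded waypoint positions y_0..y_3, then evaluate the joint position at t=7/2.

y_0=0 y_1=2 y_2=0 y_3=-1
S(7/2) = 769/752

y_0 = S_0(0) = a_0 = 0
y_1 = S_1(0) = a_1 = 2
y_2 = S_2(0) = a_2 = 0
y_3 = S_2(2) = -1
t_q=7/2 is in segment 1 (τ=1/2); S_1(τ)=769/752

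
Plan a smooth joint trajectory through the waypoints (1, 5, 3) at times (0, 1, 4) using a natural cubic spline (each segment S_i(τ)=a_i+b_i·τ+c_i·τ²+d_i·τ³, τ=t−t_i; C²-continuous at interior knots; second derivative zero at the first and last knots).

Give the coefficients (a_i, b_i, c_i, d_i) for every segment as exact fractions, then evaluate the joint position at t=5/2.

  seg 0: a=1 b=55/12 c=0 d=-7/12
  seg 1: a=5 b=17/6 c=-7/4 d=7/36
S(5/2) = 191/32

Δ: Δ0=4, Δ1=-2/3
row 1: diag=8, rhs=-28; c'=3/8, d'=-7/2
back: M1=-7/2
M: M0=0, M1=-7/2, M2=0
seg 0: a=1, c=M0/2=0, d=(M1−M0)/(6·1)=-7/12, b=Δ0−h0·(2M0+M1)/6=55/12
seg 1: a=5, c=M1/2=-7/4, d=(M2−M1)/(6·3)=7/36, b=Δ1−h1·(2M1+M2)/6=17/6
t_q=5/2 → seg 1, τ=3/2; S=5+17/6·τ+-7/4·τ²+7/36·τ³=191/32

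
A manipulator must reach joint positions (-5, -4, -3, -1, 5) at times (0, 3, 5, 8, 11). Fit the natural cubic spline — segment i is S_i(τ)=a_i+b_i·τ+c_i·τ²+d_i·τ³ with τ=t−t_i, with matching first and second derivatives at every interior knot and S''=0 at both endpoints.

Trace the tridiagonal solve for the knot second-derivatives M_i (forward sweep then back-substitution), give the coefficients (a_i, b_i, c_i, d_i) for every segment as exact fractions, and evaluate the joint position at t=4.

Δ: Δ0=1/3, Δ1=1/2, Δ2=2/3, Δ3=2
row 1: diag=10, rhs=1; c'=1/5, d'=1/10
row 2: denom=10−2·1/5=48/5; d'=(1−2·1/10)/(48/5)=1/12
row 3: denom=12−3·5/16=177/16; d'=(8−3·1/12)/(177/16)=124/177
back: M3=124/177
back: M2=1/12−5/16·124/177=-8/59
back: M1=1/10−1/5·-8/59=15/118
M: M0=0, M1=15/118, M2=-8/59, M3=124/177, M4=0
seg 0: a=-5, c=M0/2=0, d=(M1−M0)/(6·3)=5/708, b=Δ0−h0·(2M0+M1)/6=191/708
seg 1: a=-4, c=M1/2=15/236, d=(M2−M1)/(6·2)=-31/1416, b=Δ1−h1·(2M1+M2)/6=163/354
seg 2: a=-3, c=M2/2=-4/59, d=(M3−M2)/(6·3)=74/1593, b=Δ2−h2·(2M2+M3)/6=80/177
seg 3: a=-1, c=M3/2=62/177, d=(M4−M3)/(6·3)=-62/1593, b=Δ3−h3·(2M3+M4)/6=230/177
t_q=4 → seg 1, τ=1; S=-4+163/354·τ+15/236·τ²+-31/1416·τ³=-1651/472

  seg 0: a=-5 b=191/708 c=0 d=5/708
  seg 1: a=-4 b=163/354 c=15/236 d=-31/1416
  seg 2: a=-3 b=80/177 c=-4/59 d=74/1593
  seg 3: a=-1 b=230/177 c=62/177 d=-62/1593
S(4) = -1651/472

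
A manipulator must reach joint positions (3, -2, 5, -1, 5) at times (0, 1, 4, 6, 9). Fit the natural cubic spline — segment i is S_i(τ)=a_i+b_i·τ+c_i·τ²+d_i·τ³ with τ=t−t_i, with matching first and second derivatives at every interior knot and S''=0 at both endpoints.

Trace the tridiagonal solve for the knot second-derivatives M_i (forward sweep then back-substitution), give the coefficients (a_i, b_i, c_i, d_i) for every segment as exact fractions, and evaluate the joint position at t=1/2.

  seg 0: a=3 b=-714/113 c=0 d=149/113
  seg 1: a=-2 b=-267/113 c=447/113 d=-2431/3051
  seg 2: a=5 b=-16/113 c=-1090/339 d=1211/1356
  seg 3: a=-1 b=-775/339 c=1453/678 d=-1453/6102
S(1/2) = 5/904

Δ: Δ0=-5, Δ1=7/3, Δ2=-3, Δ3=2
row 1: diag=8, rhs=44; c'=3/8, d'=11/2
row 2: denom=10−3·3/8=71/8; d'=(-32−3·11/2)/(71/8)=-388/71
row 3: denom=10−2·16/71=678/71; d'=(30−2·-388/71)/(678/71)=1453/339
back: M3=1453/339
back: M2=-388/71−16/71·1453/339=-2180/339
back: M1=11/2−3/8·-2180/339=894/113
M: M0=0, M1=894/113, M2=-2180/339, M3=1453/339, M4=0
seg 0: a=3, c=M0/2=0, d=(M1−M0)/(6·1)=149/113, b=Δ0−h0·(2M0+M1)/6=-714/113
seg 1: a=-2, c=M1/2=447/113, d=(M2−M1)/(6·3)=-2431/3051, b=Δ1−h1·(2M1+M2)/6=-267/113
seg 2: a=5, c=M2/2=-1090/339, d=(M3−M2)/(6·2)=1211/1356, b=Δ2−h2·(2M2+M3)/6=-16/113
seg 3: a=-1, c=M3/2=1453/678, d=(M4−M3)/(6·3)=-1453/6102, b=Δ3−h3·(2M3+M4)/6=-775/339
t_q=1/2 → seg 0, τ=1/2; S=3+-714/113·τ+0·τ²+149/113·τ³=5/904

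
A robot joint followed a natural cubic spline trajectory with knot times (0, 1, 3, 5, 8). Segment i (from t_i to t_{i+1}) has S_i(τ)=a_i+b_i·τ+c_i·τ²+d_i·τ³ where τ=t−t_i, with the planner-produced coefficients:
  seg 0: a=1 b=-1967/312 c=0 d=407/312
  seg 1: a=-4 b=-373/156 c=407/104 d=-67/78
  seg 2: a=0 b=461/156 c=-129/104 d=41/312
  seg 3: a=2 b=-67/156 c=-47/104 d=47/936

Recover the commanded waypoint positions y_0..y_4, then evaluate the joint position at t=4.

y_0=1 y_1=-4 y_2=0 y_3=2 y_4=-2
S(4) = 24/13

y_0 = S_0(0) = a_0 = 1
y_1 = S_1(0) = a_1 = -4
y_2 = S_2(0) = a_2 = 0
y_3 = S_3(0) = a_3 = 2
y_4 = S_3(3) = -2
t_q=4 is in segment 2 (τ=1); S_2(τ)=24/13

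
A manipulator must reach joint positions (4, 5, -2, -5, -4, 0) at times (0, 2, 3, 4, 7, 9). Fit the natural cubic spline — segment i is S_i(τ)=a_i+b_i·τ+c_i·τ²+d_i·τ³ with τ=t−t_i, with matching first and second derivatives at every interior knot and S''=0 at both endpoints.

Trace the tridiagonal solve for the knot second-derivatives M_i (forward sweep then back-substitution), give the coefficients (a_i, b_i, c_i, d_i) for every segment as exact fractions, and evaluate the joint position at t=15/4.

  seg 0: a=4 b=32447/9438 c=0 d=-3466/4719
  seg 1: a=5 b=-50737/9438 c=-6932/1573 d=26263/9438
  seg 2: a=-2 b=-2506/429 c=12399/3146 d=-10379/9438
  seg 3: a=-5 b=-11875/9438 c=1010/1573 d=-9/242
  seg 4: a=-4 b=7504/4719 c=967/3146 d=-967/18876
S(15/4) = -931847/201344

Δ: Δ0=1/2, Δ1=-7, Δ2=-3, Δ3=1/3, Δ4=2
row 1: diag=6, rhs=-45; c'=1/6, d'=-15/2
row 2: denom=4−1·1/6=23/6; d'=(24−1·-15/2)/(23/6)=189/23
row 3: denom=8−1·6/23=178/23; d'=(20−1·189/23)/(178/23)=271/178
row 4: denom=10−3·69/178=1573/178; d'=(10−3·271/178)/(1573/178)=967/1573
back: M4=967/1573
back: M3=271/178−69/178·967/1573=2020/1573
back: M2=189/23−6/23·2020/1573=12399/1573
back: M1=-15/2−1/6·12399/1573=-13864/1573
M: M0=0, M1=-13864/1573, M2=12399/1573, M3=2020/1573, M4=967/1573, M5=0
seg 0: a=4, c=M0/2=0, d=(M1−M0)/(6·2)=-3466/4719, b=Δ0−h0·(2M0+M1)/6=32447/9438
seg 1: a=5, c=M1/2=-6932/1573, d=(M2−M1)/(6·1)=26263/9438, b=Δ1−h1·(2M1+M2)/6=-50737/9438
seg 2: a=-2, c=M2/2=12399/3146, d=(M3−M2)/(6·1)=-10379/9438, b=Δ2−h2·(2M2+M3)/6=-2506/429
seg 3: a=-5, c=M3/2=1010/1573, d=(M4−M3)/(6·3)=-9/242, b=Δ3−h3·(2M3+M4)/6=-11875/9438
seg 4: a=-4, c=M4/2=967/3146, d=(M5−M4)/(6·2)=-967/18876, b=Δ4−h4·(2M4+M5)/6=7504/4719
t_q=15/4 → seg 2, τ=3/4; S=-2+-2506/429·τ+12399/3146·τ²+-10379/9438·τ³=-931847/201344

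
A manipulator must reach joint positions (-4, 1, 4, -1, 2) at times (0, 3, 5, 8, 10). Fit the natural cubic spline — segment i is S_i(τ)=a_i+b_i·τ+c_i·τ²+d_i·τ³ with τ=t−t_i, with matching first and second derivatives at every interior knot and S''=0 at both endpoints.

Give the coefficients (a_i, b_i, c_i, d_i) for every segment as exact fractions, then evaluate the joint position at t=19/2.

Δ: Δ0=5/3, Δ1=3/2, Δ2=-5/3, Δ3=3/2
row 1: diag=10, rhs=-1; c'=1/5, d'=-1/10
row 2: denom=10−2·1/5=48/5; d'=(-19−2·-1/10)/(48/5)=-47/24
row 3: denom=10−3·5/16=145/16; d'=(19−3·-47/24)/(145/16)=398/145
back: M3=398/145
back: M2=-47/24−5/16·398/145=-245/87
back: M1=-1/10−1/5·-245/87=403/870
M: M0=0, M1=403/870, M2=-245/87, M3=398/145, M4=0
seg 0: a=-4, c=M0/2=0, d=(M1−M0)/(6·3)=403/15660, b=Δ0−h0·(2M0+M1)/6=2497/1740
seg 1: a=1, c=M1/2=403/1740, d=(M2−M1)/(6·2)=-317/1160, b=Δ1−h1·(2M1+M2)/6=1853/870
seg 2: a=4, c=M2/2=-245/174, d=(M3−M2)/(6·3)=2419/7830, b=Δ2−h2·(2M2+M3)/6=-97/435
seg 3: a=-1, c=M3/2=199/145, d=(M4−M3)/(6·2)=-199/870, b=Δ3−h3·(2M3+M4)/6=-287/870
t_q=19/2 → seg 3, τ=3/2; S=-1+-287/870·τ+199/145·τ²+-199/870·τ³=381/464

  seg 0: a=-4 b=2497/1740 c=0 d=403/15660
  seg 1: a=1 b=1853/870 c=403/1740 d=-317/1160
  seg 2: a=4 b=-97/435 c=-245/174 d=2419/7830
  seg 3: a=-1 b=-287/870 c=199/145 d=-199/870
S(19/2) = 381/464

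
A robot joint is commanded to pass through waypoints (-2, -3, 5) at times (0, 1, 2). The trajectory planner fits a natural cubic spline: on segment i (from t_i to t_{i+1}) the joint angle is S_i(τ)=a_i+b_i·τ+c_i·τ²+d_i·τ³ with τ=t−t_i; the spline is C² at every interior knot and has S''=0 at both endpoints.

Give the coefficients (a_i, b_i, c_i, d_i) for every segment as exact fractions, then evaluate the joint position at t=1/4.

Δ: Δ0=-1, Δ1=8
row 1: diag=4, rhs=54; c'=1/4, d'=27/2
back: M1=27/2
M: M0=0, M1=27/2, M2=0
seg 0: a=-2, c=M0/2=0, d=(M1−M0)/(6·1)=9/4, b=Δ0−h0·(2M0+M1)/6=-13/4
seg 1: a=-3, c=M1/2=27/4, d=(M2−M1)/(6·1)=-9/4, b=Δ1−h1·(2M1+M2)/6=7/2
t_q=1/4 → seg 0, τ=1/4; S=-2+-13/4·τ+0·τ²+9/4·τ³=-711/256

  seg 0: a=-2 b=-13/4 c=0 d=9/4
  seg 1: a=-3 b=7/2 c=27/4 d=-9/4
S(1/4) = -711/256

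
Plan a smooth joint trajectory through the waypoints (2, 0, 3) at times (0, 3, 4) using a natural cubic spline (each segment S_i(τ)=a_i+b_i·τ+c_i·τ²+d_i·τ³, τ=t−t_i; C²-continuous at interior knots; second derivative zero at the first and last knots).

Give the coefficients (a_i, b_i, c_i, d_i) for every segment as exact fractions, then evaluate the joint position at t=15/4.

  seg 0: a=2 b=-49/24 c=0 d=11/72
  seg 1: a=0 b=25/12 c=11/8 d=-11/24
S(15/4) = 1097/512

Δ: Δ0=-2/3, Δ1=3
row 1: diag=8, rhs=22; c'=1/8, d'=11/4
back: M1=11/4
M: M0=0, M1=11/4, M2=0
seg 0: a=2, c=M0/2=0, d=(M1−M0)/(6·3)=11/72, b=Δ0−h0·(2M0+M1)/6=-49/24
seg 1: a=0, c=M1/2=11/8, d=(M2−M1)/(6·1)=-11/24, b=Δ1−h1·(2M1+M2)/6=25/12
t_q=15/4 → seg 1, τ=3/4; S=0+25/12·τ+11/8·τ²+-11/24·τ³=1097/512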